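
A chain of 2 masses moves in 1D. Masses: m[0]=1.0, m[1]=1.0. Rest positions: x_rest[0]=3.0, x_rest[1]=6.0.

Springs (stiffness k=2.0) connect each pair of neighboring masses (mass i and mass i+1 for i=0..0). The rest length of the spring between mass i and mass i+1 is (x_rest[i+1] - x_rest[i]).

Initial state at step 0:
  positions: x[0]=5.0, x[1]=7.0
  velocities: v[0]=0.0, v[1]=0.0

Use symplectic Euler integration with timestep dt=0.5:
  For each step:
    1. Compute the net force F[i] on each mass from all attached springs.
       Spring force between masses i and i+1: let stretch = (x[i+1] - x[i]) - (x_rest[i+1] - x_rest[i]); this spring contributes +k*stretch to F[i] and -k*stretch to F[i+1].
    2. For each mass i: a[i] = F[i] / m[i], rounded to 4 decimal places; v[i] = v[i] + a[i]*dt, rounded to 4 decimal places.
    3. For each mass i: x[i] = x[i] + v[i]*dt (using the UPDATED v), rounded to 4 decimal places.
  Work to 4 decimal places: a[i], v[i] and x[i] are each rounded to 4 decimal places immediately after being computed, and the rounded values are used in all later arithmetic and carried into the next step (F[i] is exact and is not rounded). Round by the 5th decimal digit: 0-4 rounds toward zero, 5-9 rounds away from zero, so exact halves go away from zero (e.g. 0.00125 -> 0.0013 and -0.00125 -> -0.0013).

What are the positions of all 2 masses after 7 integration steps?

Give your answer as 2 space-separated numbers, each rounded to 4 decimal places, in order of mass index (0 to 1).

Step 0: x=[5.0000 7.0000] v=[0.0000 0.0000]
Step 1: x=[4.5000 7.5000] v=[-1.0000 1.0000]
Step 2: x=[4.0000 8.0000] v=[-1.0000 1.0000]
Step 3: x=[4.0000 8.0000] v=[0.0000 0.0000]
Step 4: x=[4.5000 7.5000] v=[1.0000 -1.0000]
Step 5: x=[5.0000 7.0000] v=[1.0000 -1.0000]
Step 6: x=[5.0000 7.0000] v=[0.0000 0.0000]
Step 7: x=[4.5000 7.5000] v=[-1.0000 1.0000]

Answer: 4.5000 7.5000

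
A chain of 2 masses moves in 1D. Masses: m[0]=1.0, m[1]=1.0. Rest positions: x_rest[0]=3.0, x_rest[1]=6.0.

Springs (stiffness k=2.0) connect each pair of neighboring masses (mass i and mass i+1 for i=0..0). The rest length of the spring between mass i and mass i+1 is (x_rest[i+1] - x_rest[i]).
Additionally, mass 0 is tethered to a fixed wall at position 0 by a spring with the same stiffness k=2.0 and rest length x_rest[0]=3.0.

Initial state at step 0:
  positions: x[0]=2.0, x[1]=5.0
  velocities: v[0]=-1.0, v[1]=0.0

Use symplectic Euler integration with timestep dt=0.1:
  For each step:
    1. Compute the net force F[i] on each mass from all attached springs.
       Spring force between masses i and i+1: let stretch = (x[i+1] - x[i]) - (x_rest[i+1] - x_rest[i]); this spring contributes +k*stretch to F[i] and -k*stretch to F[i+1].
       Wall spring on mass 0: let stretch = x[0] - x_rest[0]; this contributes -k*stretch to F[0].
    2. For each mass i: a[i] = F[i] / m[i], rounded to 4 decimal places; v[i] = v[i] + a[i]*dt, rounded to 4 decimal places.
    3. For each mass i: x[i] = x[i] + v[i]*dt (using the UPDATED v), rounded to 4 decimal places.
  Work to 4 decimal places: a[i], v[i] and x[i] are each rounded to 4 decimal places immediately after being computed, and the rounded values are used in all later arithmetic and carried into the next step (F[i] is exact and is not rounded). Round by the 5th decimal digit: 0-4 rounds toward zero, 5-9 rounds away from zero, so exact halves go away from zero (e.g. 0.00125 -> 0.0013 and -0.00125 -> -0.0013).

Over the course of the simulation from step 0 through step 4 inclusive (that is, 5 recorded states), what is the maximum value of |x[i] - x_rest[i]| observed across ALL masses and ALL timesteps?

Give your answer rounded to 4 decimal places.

Answer: 1.1729

Derivation:
Step 0: x=[2.0000 5.0000] v=[-1.0000 0.0000]
Step 1: x=[1.9200 5.0000] v=[-0.8000 0.0000]
Step 2: x=[1.8632 4.9984] v=[-0.5680 -0.0160]
Step 3: x=[1.8318 4.9941] v=[-0.3136 -0.0430]
Step 4: x=[1.8271 4.9866] v=[-0.0475 -0.0755]
Max displacement = 1.1729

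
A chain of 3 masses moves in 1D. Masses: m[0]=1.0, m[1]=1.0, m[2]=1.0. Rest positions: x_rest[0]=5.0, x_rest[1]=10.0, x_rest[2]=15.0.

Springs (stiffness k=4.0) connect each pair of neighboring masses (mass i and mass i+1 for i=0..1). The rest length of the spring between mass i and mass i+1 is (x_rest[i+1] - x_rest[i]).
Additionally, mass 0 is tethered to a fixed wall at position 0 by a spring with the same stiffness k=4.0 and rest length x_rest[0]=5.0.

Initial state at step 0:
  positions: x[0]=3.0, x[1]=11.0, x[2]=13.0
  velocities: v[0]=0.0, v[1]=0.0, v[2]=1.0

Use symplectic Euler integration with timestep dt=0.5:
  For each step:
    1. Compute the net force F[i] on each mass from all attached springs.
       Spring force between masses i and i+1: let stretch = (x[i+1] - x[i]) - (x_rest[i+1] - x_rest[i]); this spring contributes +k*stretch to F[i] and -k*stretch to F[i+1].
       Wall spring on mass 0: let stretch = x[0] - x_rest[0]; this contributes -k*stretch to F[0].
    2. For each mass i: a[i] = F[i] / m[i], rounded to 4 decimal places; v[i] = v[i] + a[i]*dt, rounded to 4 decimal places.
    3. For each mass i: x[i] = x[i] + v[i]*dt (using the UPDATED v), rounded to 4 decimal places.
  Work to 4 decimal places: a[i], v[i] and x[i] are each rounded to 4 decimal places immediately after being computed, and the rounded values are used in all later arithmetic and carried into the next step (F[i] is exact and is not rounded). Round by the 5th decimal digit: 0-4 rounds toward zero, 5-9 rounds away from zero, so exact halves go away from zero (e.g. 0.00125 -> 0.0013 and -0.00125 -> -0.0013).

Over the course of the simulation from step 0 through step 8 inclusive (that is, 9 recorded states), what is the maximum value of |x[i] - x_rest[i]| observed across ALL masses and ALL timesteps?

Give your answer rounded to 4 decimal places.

Answer: 5.5000

Derivation:
Step 0: x=[3.0000 11.0000 13.0000] v=[0.0000 0.0000 1.0000]
Step 1: x=[8.0000 5.0000 16.5000] v=[10.0000 -12.0000 7.0000]
Step 2: x=[2.0000 13.5000 13.5000] v=[-12.0000 17.0000 -6.0000]
Step 3: x=[5.5000 10.5000 15.5000] v=[7.0000 -6.0000 4.0000]
Step 4: x=[8.5000 7.5000 17.5000] v=[6.0000 -6.0000 4.0000]
Step 5: x=[2.0000 15.5000 14.5000] v=[-13.0000 16.0000 -6.0000]
Step 6: x=[7.0000 9.0000 17.5000] v=[10.0000 -13.0000 6.0000]
Step 7: x=[7.0000 9.0000 17.0000] v=[0.0000 0.0000 -1.0000]
Step 8: x=[2.0000 15.0000 13.5000] v=[-10.0000 12.0000 -7.0000]
Max displacement = 5.5000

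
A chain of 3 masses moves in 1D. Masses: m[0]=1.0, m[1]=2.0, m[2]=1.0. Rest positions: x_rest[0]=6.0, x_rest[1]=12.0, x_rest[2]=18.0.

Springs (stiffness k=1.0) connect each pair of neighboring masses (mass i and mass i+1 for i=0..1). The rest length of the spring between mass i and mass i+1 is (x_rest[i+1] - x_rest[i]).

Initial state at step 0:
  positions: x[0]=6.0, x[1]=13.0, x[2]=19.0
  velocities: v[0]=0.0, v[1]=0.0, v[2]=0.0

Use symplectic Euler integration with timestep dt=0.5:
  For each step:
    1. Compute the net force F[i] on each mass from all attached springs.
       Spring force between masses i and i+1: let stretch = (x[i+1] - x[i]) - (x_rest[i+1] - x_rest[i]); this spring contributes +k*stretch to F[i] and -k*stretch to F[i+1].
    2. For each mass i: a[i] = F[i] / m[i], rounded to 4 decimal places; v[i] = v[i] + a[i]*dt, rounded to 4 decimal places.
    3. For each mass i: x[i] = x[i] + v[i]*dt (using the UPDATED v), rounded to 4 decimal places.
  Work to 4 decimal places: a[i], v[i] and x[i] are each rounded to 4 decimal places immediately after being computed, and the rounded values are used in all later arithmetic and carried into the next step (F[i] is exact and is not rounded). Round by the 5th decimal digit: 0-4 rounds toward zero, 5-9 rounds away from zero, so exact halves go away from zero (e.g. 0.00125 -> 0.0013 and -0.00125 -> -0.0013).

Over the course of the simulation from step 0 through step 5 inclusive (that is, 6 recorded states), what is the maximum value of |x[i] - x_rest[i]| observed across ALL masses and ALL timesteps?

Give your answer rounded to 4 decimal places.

Answer: 1.4127

Derivation:
Step 0: x=[6.0000 13.0000 19.0000] v=[0.0000 0.0000 0.0000]
Step 1: x=[6.2500 12.8750 19.0000] v=[0.5000 -0.2500 0.0000]
Step 2: x=[6.6563 12.6875 18.9688] v=[0.8125 -0.3750 -0.0625]
Step 3: x=[7.0704 12.5313 18.8672] v=[0.8281 -0.3125 -0.2032]
Step 4: x=[7.3497 12.4844 18.6816] v=[0.5586 -0.0938 -0.3712]
Step 5: x=[7.4127 12.5704 18.4467] v=[0.1260 0.1719 -0.4698]
Max displacement = 1.4127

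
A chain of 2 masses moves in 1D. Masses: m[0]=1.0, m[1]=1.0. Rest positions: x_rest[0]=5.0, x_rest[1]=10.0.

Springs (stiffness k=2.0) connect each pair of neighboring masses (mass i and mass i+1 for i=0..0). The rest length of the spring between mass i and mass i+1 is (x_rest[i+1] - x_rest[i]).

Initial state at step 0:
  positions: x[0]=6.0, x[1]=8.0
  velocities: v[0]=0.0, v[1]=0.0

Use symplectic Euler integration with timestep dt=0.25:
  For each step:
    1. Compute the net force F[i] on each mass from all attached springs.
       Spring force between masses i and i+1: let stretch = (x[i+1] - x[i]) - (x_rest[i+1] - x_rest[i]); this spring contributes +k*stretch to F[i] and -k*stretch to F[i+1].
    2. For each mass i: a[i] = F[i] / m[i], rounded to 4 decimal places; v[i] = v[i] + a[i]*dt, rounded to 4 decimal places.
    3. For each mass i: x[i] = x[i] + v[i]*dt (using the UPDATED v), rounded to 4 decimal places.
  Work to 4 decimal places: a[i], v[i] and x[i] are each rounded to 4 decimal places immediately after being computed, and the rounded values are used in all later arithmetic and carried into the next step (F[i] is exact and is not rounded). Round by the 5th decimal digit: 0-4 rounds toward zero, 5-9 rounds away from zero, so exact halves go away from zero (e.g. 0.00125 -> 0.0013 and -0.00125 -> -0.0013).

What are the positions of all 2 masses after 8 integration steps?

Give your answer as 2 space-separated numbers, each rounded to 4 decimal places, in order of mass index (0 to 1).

Step 0: x=[6.0000 8.0000] v=[0.0000 0.0000]
Step 1: x=[5.6250 8.3750] v=[-1.5000 1.5000]
Step 2: x=[4.9688 9.0313] v=[-2.6250 2.6250]
Step 3: x=[4.1954 9.8048] v=[-3.0938 3.0938]
Step 4: x=[3.4981 10.5021] v=[-2.7891 2.7891]
Step 5: x=[3.0513 10.9489] v=[-1.7871 1.7871]
Step 6: x=[2.9667 11.0335] v=[-0.3383 0.3383]
Step 7: x=[3.2655 10.7347] v=[1.1951 -1.1951]
Step 8: x=[3.8729 10.1273] v=[2.4297 -2.4297]

Answer: 3.8729 10.1273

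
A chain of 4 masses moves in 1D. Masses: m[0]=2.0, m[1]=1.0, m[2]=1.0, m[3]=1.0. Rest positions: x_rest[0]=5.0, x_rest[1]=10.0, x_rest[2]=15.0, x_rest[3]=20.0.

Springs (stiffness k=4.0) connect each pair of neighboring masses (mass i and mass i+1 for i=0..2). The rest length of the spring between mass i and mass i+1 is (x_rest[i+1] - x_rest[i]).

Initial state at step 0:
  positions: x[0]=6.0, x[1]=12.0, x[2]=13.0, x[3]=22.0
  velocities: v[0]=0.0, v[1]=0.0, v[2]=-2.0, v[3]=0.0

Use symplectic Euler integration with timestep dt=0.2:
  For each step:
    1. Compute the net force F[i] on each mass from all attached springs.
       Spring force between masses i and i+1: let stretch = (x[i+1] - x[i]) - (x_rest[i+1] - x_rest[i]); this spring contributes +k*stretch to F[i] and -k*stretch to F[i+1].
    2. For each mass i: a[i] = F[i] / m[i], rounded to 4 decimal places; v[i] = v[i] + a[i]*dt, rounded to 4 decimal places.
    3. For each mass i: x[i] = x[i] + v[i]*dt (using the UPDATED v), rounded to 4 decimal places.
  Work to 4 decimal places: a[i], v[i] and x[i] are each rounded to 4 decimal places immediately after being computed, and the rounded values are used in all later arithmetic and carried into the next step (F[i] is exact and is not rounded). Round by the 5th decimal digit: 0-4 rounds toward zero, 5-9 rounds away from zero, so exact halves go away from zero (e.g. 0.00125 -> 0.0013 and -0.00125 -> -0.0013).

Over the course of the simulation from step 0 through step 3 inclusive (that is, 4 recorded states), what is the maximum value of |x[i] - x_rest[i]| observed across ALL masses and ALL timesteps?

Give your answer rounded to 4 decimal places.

Step 0: x=[6.0000 12.0000 13.0000 22.0000] v=[0.0000 0.0000 -2.0000 0.0000]
Step 1: x=[6.0800 11.2000 13.8800 21.3600] v=[0.4000 -4.0000 4.4000 -3.2000]
Step 2: x=[6.1696 10.0096 15.5280 20.3232] v=[0.4480 -5.9520 8.2400 -5.1840]
Step 3: x=[6.1664 9.0877 17.0603 19.3192] v=[-0.0160 -4.6093 7.6614 -5.0202]
Max displacement = 2.0603

Answer: 2.0603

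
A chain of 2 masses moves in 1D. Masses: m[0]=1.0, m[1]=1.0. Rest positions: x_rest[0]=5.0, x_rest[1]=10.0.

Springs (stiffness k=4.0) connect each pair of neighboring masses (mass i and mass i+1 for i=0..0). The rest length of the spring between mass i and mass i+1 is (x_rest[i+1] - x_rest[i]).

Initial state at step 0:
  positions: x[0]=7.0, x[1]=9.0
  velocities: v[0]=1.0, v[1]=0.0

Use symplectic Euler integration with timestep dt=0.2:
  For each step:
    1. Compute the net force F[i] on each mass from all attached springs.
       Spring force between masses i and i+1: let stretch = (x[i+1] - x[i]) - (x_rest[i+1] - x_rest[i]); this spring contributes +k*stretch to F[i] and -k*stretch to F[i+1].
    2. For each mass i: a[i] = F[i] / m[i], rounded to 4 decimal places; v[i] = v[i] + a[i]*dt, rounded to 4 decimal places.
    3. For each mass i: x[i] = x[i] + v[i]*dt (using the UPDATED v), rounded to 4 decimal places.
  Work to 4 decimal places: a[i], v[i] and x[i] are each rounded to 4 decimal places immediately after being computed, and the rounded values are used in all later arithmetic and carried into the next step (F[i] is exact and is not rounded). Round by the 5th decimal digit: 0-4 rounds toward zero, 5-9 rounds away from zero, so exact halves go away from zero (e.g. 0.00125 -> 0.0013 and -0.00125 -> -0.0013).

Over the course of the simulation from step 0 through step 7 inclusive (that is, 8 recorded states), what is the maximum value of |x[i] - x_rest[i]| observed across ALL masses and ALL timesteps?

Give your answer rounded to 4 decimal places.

Step 0: x=[7.0000 9.0000] v=[1.0000 0.0000]
Step 1: x=[6.7200 9.4800] v=[-1.4000 2.4000]
Step 2: x=[6.0816 10.3184] v=[-3.1920 4.1920]
Step 3: x=[5.3211 11.2789] v=[-3.8026 4.8026]
Step 4: x=[4.7138 12.0862] v=[-3.0364 4.0364]
Step 5: x=[4.4861 12.5139] v=[-1.1385 2.1385]
Step 6: x=[4.7428 12.4572] v=[1.2837 -0.2837]
Step 7: x=[5.4338 11.9662] v=[3.4552 -2.4552]
Max displacement = 2.5139

Answer: 2.5139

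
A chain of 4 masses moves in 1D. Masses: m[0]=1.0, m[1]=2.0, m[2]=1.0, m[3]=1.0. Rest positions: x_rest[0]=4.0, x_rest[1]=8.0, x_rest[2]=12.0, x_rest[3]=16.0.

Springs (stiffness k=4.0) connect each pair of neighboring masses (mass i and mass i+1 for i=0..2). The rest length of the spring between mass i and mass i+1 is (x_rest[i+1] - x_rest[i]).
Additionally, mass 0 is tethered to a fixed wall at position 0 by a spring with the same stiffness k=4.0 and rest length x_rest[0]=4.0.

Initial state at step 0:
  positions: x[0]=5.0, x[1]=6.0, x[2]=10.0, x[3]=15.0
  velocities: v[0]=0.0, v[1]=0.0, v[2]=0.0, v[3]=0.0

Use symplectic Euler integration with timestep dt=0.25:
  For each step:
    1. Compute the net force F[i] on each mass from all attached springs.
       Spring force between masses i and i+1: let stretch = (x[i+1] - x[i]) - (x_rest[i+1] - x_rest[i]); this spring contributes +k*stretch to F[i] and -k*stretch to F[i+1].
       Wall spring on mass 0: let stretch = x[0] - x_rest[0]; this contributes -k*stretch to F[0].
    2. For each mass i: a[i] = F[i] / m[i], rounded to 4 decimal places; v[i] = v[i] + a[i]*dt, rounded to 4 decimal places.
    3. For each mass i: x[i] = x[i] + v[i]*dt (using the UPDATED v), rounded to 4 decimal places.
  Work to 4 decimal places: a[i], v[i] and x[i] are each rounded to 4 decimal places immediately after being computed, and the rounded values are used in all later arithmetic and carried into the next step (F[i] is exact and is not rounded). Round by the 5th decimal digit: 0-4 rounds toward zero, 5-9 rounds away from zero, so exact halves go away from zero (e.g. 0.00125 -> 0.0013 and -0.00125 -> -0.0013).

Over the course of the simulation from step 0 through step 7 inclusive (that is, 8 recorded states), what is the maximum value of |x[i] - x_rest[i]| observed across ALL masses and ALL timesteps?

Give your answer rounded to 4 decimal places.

Answer: 2.3750

Derivation:
Step 0: x=[5.0000 6.0000 10.0000 15.0000] v=[0.0000 0.0000 0.0000 0.0000]
Step 1: x=[4.0000 6.3750 10.2500 14.7500] v=[-4.0000 1.5000 1.0000 -1.0000]
Step 2: x=[2.5938 6.9375 10.6563 14.3750] v=[-5.6250 2.2500 1.6250 -1.5000]
Step 3: x=[1.6250 7.4219 11.0625 14.0703] v=[-3.8751 1.9376 1.6249 -1.2187]
Step 4: x=[1.6992 7.6368 11.3105 14.0137] v=[0.2968 0.8595 0.9921 -0.2265]
Step 5: x=[2.8330 7.5687 11.3159 14.2813] v=[4.5352 -0.2725 0.0216 1.0703]
Step 6: x=[4.4425 7.3770 11.1259 14.8075] v=[6.4379 -0.7668 -0.7602 2.1049]
Step 7: x=[5.6750 7.2871 10.9190 15.4133] v=[4.9299 -0.3596 -0.8275 2.4233]
Max displacement = 2.3750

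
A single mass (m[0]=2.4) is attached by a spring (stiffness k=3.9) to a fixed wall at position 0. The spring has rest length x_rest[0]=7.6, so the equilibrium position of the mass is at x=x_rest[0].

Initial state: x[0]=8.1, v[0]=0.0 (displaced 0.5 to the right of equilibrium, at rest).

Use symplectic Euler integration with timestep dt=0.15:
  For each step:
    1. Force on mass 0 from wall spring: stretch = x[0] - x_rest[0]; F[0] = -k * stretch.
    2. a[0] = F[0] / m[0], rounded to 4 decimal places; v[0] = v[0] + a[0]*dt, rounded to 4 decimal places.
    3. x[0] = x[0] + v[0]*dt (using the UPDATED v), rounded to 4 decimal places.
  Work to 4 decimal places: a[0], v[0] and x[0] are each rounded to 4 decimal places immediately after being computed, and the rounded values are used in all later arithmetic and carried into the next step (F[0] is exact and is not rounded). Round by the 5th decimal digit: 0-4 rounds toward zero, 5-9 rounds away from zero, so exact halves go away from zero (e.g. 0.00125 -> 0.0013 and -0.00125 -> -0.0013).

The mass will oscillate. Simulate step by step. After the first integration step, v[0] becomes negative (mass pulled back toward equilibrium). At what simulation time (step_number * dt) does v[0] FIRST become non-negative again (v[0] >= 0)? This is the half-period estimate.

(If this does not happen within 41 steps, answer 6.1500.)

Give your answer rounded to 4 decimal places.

Answer: 2.5500

Derivation:
Step 0: x=[8.1000] v=[0.0000]
Step 1: x=[8.0817] v=[-0.1219]
Step 2: x=[8.0458] v=[-0.2393]
Step 3: x=[7.9936] v=[-0.3480]
Step 4: x=[7.9270] v=[-0.4439]
Step 5: x=[7.8485] v=[-0.5236]
Step 6: x=[7.7609] v=[-0.5842]
Step 7: x=[7.6674] v=[-0.6234]
Step 8: x=[7.5714] v=[-0.6398]
Step 9: x=[7.4765] v=[-0.6328]
Step 10: x=[7.3861] v=[-0.6027]
Step 11: x=[7.3035] v=[-0.5506]
Step 12: x=[7.2318] v=[-0.4783]
Step 13: x=[7.1735] v=[-0.3886]
Step 14: x=[7.1308] v=[-0.2846]
Step 15: x=[7.1053] v=[-0.1702]
Step 16: x=[7.0979] v=[-0.0496]
Step 17: x=[7.1088] v=[0.0728]
First v>=0 after going negative at step 17, time=2.5500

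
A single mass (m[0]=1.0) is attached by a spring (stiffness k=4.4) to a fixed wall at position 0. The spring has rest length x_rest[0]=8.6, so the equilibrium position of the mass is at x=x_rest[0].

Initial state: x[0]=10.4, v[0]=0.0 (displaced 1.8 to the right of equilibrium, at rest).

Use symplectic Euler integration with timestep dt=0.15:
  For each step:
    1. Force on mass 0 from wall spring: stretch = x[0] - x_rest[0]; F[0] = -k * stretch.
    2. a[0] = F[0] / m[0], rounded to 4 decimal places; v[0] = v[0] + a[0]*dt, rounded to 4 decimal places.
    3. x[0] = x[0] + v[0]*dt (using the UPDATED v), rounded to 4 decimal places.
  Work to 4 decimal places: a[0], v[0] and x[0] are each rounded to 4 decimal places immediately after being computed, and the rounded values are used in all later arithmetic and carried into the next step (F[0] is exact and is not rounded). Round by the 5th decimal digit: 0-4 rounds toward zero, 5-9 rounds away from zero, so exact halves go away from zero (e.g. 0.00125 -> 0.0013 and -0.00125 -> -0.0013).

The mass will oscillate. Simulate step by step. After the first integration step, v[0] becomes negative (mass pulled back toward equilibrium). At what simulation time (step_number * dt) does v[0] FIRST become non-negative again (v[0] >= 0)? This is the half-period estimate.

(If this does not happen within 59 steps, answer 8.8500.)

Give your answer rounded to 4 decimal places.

Step 0: x=[10.4000] v=[0.0000]
Step 1: x=[10.2218] v=[-1.1880]
Step 2: x=[9.8830] v=[-2.2584]
Step 3: x=[9.4172] v=[-3.1052]
Step 4: x=[8.8705] v=[-3.6446]
Step 5: x=[8.2970] v=[-3.8231]
Step 6: x=[7.7535] v=[-3.6231]
Step 7: x=[7.2938] v=[-3.0644]
Step 8: x=[6.9635] v=[-2.2023]
Step 9: x=[6.7952] v=[-1.1222]
Step 10: x=[6.8056] v=[0.0690]
First v>=0 after going negative at step 10, time=1.5000

Answer: 1.5000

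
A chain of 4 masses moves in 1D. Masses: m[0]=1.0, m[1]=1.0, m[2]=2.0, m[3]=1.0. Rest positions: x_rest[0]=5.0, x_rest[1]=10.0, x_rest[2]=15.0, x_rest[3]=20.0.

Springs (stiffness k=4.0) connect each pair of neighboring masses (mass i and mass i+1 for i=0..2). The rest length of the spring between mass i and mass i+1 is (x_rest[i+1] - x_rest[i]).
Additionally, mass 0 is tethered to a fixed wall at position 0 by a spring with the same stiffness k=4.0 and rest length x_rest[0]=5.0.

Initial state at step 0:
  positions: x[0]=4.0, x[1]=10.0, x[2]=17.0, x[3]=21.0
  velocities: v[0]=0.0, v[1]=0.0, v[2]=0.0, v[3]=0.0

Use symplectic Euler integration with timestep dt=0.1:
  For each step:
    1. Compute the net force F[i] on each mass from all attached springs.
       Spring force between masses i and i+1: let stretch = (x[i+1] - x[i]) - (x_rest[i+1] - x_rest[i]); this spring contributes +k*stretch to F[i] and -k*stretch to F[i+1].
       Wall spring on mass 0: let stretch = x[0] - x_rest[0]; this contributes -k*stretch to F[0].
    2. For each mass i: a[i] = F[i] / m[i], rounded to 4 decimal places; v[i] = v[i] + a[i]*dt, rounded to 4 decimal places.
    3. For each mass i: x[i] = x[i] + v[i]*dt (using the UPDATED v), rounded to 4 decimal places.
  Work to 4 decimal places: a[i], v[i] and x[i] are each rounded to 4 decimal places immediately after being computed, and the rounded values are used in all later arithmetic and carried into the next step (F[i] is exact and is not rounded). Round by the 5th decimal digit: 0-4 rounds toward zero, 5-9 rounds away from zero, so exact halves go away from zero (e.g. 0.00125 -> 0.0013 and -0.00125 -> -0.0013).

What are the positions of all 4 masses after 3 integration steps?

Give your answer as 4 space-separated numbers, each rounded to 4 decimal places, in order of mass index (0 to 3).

Answer: 4.4563 10.2282 16.6597 21.2203

Derivation:
Step 0: x=[4.0000 10.0000 17.0000 21.0000] v=[0.0000 0.0000 0.0000 0.0000]
Step 1: x=[4.0800 10.0400 16.9400 21.0400] v=[0.8000 0.4000 -0.6000 0.4000]
Step 2: x=[4.2352 10.1176 16.8240 21.1160] v=[1.5520 0.7760 -1.1600 0.7600]
Step 3: x=[4.4563 10.2282 16.6597 21.2203] v=[2.2109 1.1056 -1.6429 1.0432]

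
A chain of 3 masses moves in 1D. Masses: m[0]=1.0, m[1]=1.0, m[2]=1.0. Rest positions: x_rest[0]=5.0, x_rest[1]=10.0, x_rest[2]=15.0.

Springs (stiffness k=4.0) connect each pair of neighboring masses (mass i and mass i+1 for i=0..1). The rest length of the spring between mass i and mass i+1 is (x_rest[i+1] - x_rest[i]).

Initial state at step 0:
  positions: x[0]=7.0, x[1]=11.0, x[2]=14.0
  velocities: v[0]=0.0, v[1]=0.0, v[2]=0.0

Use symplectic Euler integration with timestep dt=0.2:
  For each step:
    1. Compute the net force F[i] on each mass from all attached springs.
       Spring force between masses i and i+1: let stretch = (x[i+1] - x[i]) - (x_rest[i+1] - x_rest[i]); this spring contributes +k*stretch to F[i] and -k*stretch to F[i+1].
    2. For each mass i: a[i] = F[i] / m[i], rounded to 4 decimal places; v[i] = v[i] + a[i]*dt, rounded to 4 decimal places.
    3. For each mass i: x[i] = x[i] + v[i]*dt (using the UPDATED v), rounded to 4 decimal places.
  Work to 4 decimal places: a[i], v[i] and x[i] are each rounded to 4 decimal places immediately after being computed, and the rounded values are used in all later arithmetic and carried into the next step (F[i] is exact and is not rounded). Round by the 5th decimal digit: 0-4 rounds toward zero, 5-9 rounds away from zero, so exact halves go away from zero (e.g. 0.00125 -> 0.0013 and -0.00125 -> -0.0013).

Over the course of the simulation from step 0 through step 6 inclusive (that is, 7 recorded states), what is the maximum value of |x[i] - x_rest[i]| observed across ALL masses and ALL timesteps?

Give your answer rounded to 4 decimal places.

Step 0: x=[7.0000 11.0000 14.0000] v=[0.0000 0.0000 0.0000]
Step 1: x=[6.8400 10.8400 14.3200] v=[-0.8000 -0.8000 1.6000]
Step 2: x=[6.5200 10.5968 14.8832] v=[-1.6000 -1.2160 2.8160]
Step 3: x=[6.0523 10.3871 15.5606] v=[-2.3386 -1.0483 3.3869]
Step 4: x=[5.4781 10.3116 16.2102] v=[-2.8708 -0.3773 3.2481]
Step 5: x=[4.8773 10.4066 16.7160] v=[-3.0040 0.4748 2.5292]
Step 6: x=[4.3612 10.6264 17.0123] v=[-2.5806 1.0989 1.4817]
Max displacement = 2.0123

Answer: 2.0123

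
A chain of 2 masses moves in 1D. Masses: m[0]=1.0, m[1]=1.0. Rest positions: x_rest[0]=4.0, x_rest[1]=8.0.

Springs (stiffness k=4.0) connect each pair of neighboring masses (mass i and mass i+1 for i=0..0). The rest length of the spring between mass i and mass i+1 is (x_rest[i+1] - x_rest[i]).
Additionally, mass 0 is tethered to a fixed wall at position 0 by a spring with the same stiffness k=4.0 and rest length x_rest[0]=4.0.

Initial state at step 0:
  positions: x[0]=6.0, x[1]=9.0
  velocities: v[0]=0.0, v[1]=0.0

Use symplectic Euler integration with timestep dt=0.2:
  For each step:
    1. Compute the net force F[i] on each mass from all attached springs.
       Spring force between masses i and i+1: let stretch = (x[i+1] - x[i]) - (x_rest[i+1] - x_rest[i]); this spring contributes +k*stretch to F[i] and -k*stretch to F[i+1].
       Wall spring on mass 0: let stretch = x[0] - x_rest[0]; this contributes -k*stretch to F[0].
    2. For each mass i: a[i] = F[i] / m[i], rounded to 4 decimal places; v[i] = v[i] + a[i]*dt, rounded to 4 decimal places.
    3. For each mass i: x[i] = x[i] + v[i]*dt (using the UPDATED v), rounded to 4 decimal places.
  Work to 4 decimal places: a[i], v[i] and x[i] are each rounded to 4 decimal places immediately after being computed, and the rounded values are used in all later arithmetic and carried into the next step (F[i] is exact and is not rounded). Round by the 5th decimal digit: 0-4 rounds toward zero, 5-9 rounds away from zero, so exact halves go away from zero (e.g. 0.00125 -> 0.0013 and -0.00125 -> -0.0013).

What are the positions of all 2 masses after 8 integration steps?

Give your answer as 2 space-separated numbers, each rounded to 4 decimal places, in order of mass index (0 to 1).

Answer: 4.3066 6.6599

Derivation:
Step 0: x=[6.0000 9.0000] v=[0.0000 0.0000]
Step 1: x=[5.5200 9.1600] v=[-2.4000 0.8000]
Step 2: x=[4.7392 9.3776] v=[-3.9040 1.0880]
Step 3: x=[3.9423 9.4931] v=[-3.9846 0.5773]
Step 4: x=[3.4027 9.3604] v=[-2.6978 -0.6633]
Step 5: x=[3.2719 8.9145] v=[-0.6538 -2.2295]
Step 6: x=[3.5205 8.2058] v=[1.2428 -3.5436]
Step 7: x=[3.9554 7.3874] v=[2.1746 -4.0918]
Step 8: x=[4.3066 6.6599] v=[1.7559 -3.6374]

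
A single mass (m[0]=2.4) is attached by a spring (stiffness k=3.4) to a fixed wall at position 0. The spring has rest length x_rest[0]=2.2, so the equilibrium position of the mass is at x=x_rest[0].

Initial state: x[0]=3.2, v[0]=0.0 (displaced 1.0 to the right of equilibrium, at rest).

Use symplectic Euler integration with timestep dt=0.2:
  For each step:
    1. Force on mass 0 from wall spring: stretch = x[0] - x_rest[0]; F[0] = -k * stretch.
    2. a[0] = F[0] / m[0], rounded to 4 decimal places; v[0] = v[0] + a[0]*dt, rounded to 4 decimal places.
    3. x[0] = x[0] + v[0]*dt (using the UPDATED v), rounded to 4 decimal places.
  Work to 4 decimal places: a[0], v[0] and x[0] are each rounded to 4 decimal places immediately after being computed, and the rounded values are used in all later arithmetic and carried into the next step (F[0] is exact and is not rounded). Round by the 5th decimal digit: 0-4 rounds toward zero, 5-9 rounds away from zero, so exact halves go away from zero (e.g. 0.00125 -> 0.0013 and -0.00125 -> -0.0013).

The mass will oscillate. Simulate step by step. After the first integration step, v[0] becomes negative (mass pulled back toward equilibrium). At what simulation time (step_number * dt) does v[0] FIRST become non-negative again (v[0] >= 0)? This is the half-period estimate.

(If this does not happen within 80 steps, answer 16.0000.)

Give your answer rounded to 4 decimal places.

Answer: 2.8000

Derivation:
Step 0: x=[3.2000] v=[0.0000]
Step 1: x=[3.1433] v=[-0.2833]
Step 2: x=[3.0332] v=[-0.5506]
Step 3: x=[2.8759] v=[-0.7867]
Step 4: x=[2.6803] v=[-0.9782]
Step 5: x=[2.4574] v=[-1.1143]
Step 6: x=[2.2200] v=[-1.1872]
Step 7: x=[1.9814] v=[-1.1929]
Step 8: x=[1.7552] v=[-1.1310]
Step 9: x=[1.5542] v=[-1.0050]
Step 10: x=[1.3898] v=[-0.8220]
Step 11: x=[1.2713] v=[-0.5924]
Step 12: x=[1.2054] v=[-0.3293]
Step 13: x=[1.1959] v=[-0.0475]
Step 14: x=[1.2433] v=[0.2370]
First v>=0 after going negative at step 14, time=2.8000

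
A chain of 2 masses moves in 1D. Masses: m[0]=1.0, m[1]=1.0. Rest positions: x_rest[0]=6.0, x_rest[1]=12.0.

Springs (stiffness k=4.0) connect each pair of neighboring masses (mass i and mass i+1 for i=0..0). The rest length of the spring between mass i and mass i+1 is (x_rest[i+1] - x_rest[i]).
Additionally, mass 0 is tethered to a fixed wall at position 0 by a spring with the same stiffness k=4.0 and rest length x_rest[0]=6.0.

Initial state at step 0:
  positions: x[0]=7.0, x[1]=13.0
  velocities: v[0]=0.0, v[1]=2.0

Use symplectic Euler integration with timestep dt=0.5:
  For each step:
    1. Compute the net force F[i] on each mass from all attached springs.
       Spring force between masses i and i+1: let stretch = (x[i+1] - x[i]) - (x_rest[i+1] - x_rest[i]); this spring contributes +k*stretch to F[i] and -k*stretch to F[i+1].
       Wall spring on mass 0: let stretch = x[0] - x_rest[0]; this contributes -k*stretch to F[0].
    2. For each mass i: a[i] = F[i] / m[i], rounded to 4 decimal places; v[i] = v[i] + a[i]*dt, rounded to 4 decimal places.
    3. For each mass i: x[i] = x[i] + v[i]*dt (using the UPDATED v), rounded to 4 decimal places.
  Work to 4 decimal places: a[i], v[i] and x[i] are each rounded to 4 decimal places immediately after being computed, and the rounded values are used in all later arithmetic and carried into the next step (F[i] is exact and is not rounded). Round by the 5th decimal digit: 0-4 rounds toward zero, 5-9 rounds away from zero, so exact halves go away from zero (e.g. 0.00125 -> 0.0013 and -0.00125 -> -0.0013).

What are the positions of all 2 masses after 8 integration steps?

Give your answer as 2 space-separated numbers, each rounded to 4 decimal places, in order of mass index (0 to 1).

Step 0: x=[7.0000 13.0000] v=[0.0000 2.0000]
Step 1: x=[6.0000 14.0000] v=[-2.0000 2.0000]
Step 2: x=[7.0000 13.0000] v=[2.0000 -2.0000]
Step 3: x=[7.0000 12.0000] v=[0.0000 -2.0000]
Step 4: x=[5.0000 12.0000] v=[-4.0000 0.0000]
Step 5: x=[5.0000 11.0000] v=[0.0000 -2.0000]
Step 6: x=[6.0000 10.0000] v=[2.0000 -2.0000]
Step 7: x=[5.0000 11.0000] v=[-2.0000 2.0000]
Step 8: x=[5.0000 12.0000] v=[0.0000 2.0000]

Answer: 5.0000 12.0000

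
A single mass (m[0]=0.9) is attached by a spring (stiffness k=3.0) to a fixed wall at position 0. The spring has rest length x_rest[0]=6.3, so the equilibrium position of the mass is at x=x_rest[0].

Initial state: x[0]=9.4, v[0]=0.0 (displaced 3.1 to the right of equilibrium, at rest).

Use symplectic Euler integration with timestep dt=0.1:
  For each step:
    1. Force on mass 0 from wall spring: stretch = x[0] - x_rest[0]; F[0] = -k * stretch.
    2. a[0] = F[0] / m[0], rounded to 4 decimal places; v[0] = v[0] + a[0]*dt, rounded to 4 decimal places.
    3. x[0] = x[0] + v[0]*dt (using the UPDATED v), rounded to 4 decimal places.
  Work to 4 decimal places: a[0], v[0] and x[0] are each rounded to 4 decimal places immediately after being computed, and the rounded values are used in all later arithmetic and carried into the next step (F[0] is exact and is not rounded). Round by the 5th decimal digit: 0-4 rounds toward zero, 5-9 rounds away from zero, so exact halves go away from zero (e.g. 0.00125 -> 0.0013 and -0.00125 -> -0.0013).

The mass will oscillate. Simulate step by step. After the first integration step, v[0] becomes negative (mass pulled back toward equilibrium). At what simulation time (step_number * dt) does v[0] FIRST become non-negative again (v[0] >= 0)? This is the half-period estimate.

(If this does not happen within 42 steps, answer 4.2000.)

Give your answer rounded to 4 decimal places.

Step 0: x=[9.4000] v=[0.0000]
Step 1: x=[9.2967] v=[-1.0333]
Step 2: x=[9.0935] v=[-2.0322]
Step 3: x=[8.7972] v=[-2.9634]
Step 4: x=[8.4176] v=[-3.7958]
Step 5: x=[7.9674] v=[-4.5017]
Step 6: x=[7.4617] v=[-5.0575]
Step 7: x=[6.9172] v=[-5.4447]
Step 8: x=[6.3522] v=[-5.6504]
Step 9: x=[5.7854] v=[-5.6678]
Step 10: x=[5.2358] v=[-5.4963]
Step 11: x=[4.7216] v=[-5.1416]
Step 12: x=[4.2601] v=[-4.6155]
Step 13: x=[3.8666] v=[-3.9355]
Step 14: x=[3.5542] v=[-3.1244]
Step 15: x=[3.3333] v=[-2.2091]
Step 16: x=[3.2113] v=[-1.2202]
Step 17: x=[3.1922] v=[-0.1906]
Step 18: x=[3.2767] v=[0.8453]
First v>=0 after going negative at step 18, time=1.8000

Answer: 1.8000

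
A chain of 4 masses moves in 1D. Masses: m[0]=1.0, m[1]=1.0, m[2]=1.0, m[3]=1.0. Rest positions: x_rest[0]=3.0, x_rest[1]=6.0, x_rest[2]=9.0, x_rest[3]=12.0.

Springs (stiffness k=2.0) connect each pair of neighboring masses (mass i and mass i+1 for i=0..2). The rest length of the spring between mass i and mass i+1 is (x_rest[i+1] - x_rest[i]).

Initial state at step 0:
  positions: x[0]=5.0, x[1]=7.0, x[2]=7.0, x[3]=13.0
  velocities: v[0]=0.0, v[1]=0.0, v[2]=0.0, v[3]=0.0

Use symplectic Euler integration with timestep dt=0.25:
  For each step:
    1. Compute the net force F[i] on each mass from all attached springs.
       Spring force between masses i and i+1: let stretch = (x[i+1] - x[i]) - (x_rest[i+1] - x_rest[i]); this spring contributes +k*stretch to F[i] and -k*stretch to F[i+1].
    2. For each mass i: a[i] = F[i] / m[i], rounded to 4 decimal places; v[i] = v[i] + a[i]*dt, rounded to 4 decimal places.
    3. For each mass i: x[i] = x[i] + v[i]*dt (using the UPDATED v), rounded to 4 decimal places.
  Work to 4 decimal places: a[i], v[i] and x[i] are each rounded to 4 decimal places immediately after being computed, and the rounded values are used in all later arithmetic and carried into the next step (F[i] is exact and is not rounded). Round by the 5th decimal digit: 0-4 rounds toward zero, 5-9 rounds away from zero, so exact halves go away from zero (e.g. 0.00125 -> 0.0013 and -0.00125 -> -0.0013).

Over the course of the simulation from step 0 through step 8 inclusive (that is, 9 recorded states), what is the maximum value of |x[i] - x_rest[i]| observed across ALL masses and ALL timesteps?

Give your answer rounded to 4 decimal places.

Step 0: x=[5.0000 7.0000 7.0000 13.0000] v=[0.0000 0.0000 0.0000 0.0000]
Step 1: x=[4.8750 6.7500 7.7500 12.6250] v=[-0.5000 -1.0000 3.0000 -1.5000]
Step 2: x=[4.6094 6.3906 8.9844 12.0156] v=[-1.0625 -1.4375 4.9375 -2.4375]
Step 3: x=[4.1914 6.1328 10.2735 11.4023] v=[-1.6719 -1.0312 5.1562 -2.4531]
Step 4: x=[3.6411 6.1499 11.1861 11.0229] v=[-2.2012 0.0685 3.6503 -1.5175]
Step 5: x=[3.0294 6.4830 11.4488 11.0389] v=[-2.4468 1.3322 1.0506 0.0641]
Step 6: x=[2.4744 7.0051 11.0395 11.4812] v=[-2.2200 2.0883 -1.6373 1.7691]
Step 7: x=[2.1107 7.4652 10.1811 12.2433] v=[-1.4547 1.8402 -3.4337 3.0483]
Step 8: x=[2.0413 7.5954 9.2410 13.1226] v=[-0.2775 0.5209 -3.7606 3.5172]
Max displacement = 2.4488

Answer: 2.4488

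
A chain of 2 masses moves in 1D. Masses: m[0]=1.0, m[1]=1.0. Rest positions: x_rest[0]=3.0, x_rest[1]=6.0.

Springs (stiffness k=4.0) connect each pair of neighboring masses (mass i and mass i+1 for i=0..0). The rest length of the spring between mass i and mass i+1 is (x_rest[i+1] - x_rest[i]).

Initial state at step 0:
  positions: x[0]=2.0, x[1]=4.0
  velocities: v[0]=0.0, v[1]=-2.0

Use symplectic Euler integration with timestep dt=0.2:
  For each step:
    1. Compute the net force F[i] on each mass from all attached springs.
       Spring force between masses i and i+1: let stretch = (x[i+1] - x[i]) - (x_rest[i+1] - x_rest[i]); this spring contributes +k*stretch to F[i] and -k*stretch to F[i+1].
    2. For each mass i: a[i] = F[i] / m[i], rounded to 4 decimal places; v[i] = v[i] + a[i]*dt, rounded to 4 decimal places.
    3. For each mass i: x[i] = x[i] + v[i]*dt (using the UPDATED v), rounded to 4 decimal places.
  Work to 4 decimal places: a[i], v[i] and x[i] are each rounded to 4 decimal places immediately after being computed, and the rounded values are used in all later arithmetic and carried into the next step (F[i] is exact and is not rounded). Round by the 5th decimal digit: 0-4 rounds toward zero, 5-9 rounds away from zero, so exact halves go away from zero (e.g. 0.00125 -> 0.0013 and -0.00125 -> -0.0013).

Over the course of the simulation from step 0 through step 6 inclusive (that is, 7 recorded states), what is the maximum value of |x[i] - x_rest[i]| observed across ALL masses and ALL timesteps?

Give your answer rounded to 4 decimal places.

Step 0: x=[2.0000 4.0000] v=[0.0000 -2.0000]
Step 1: x=[1.8400 3.7600] v=[-0.8000 -1.2000]
Step 2: x=[1.5072 3.6928] v=[-1.6640 -0.3360]
Step 3: x=[1.0441 3.7559] v=[-2.3155 0.3155]
Step 4: x=[0.5349 3.8651] v=[-2.5461 0.5461]
Step 5: x=[0.0785 3.9215] v=[-2.2819 0.2819]
Step 6: x=[-0.2430 3.8430] v=[-1.6075 -0.3925]
Max displacement = 3.2430

Answer: 3.2430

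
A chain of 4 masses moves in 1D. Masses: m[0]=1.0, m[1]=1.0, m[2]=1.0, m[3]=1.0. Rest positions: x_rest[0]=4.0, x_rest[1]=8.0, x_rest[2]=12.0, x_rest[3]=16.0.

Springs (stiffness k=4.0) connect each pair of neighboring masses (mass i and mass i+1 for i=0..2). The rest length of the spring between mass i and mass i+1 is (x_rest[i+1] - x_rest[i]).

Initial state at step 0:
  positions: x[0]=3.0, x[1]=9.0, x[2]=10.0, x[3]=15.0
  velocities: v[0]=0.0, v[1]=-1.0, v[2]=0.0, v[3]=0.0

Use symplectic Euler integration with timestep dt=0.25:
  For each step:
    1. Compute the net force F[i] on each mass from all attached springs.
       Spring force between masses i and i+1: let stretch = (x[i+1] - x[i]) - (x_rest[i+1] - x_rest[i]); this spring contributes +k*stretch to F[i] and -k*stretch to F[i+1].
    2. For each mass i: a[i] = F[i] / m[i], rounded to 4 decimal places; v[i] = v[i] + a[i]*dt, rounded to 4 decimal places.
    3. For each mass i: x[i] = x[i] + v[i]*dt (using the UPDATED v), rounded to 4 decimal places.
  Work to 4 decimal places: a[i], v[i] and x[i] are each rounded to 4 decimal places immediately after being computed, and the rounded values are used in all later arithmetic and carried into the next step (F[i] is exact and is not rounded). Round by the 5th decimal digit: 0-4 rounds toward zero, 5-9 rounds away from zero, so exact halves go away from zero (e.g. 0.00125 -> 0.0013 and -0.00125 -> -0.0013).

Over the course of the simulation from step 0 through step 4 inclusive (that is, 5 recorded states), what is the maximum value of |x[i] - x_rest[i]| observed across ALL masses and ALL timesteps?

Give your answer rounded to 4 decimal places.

Answer: 2.6719

Derivation:
Step 0: x=[3.0000 9.0000 10.0000 15.0000] v=[0.0000 -1.0000 0.0000 0.0000]
Step 1: x=[3.5000 7.5000 11.0000 14.7500] v=[2.0000 -6.0000 4.0000 -1.0000]
Step 2: x=[4.0000 5.8750 12.0625 14.5625] v=[2.0000 -6.5000 4.2500 -0.7500]
Step 3: x=[3.9688 5.3281 12.2031 14.7500] v=[-0.1250 -2.1875 0.5625 0.7500]
Step 4: x=[3.2774 6.1602 11.2617 15.3008] v=[-2.7657 3.3282 -3.7656 2.2031]
Max displacement = 2.6719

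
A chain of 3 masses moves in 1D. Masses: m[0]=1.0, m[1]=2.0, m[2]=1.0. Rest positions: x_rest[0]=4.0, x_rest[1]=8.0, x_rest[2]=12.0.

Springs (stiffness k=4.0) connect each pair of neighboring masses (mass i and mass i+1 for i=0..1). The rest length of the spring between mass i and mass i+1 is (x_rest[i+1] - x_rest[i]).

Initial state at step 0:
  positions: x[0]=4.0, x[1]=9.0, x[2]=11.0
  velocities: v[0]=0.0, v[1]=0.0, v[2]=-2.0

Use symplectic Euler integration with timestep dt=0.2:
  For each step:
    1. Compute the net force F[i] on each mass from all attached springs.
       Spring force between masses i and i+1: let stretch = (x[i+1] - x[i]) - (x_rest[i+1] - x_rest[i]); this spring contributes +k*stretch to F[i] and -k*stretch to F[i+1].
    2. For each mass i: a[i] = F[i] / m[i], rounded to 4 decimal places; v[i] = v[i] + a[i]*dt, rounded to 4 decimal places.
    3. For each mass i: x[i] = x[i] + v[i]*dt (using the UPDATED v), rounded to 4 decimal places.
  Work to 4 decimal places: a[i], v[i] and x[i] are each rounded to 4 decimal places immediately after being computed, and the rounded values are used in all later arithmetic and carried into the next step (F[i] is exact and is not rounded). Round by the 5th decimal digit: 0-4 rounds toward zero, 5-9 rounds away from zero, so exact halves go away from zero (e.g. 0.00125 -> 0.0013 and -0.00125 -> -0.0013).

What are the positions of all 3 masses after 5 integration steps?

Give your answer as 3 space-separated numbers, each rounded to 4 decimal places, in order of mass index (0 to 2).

Step 0: x=[4.0000 9.0000 11.0000] v=[0.0000 0.0000 -2.0000]
Step 1: x=[4.1600 8.7600 10.9200] v=[0.8000 -1.2000 -0.4000]
Step 2: x=[4.4160 8.3248 11.1344] v=[1.2800 -2.1760 1.0720]
Step 3: x=[4.6574 7.8017 11.5393] v=[1.2070 -2.6157 2.0243]
Step 4: x=[4.7619 7.3260 11.9861] v=[0.5224 -2.3784 2.2342]
Step 5: x=[4.6366 7.0180 12.3273] v=[-0.6263 -1.5400 1.7061]

Answer: 4.6366 7.0180 12.3273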